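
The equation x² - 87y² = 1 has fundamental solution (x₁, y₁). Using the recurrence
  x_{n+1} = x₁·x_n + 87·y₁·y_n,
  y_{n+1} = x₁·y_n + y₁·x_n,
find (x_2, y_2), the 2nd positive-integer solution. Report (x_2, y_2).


Step 1: Find the fundamental solution (x₁, y₁) of x² - 87y² = 1.
  Expand √87 as a continued fraction. a₀ = ⌊√87⌋ = 9; iterate m_{k+1} = d_k·a_k − m_k, d_{k+1} = (87 − m_{k+1}²)/d_k, a_{k+1} = ⌊(a₀ + m_{k+1})/d_{k+1}⌋ (starting m₀ = 0, d₀ = 1), with convergents p_k = a_k·p_{k-1} + p_{k-2}, q_k = a_k·q_{k-1} + q_{k-2} (p₋₁ = 1, q₋₁ = 0):
  k = 0: a₀ = 9; p₀/q₀ = 9/1; p₀² − 87·q₀² = 81 − 87 = -6.
  k = 1: m = 9, d = 6, a = ⌊(9 + 9)/6⌋ = 3; p/q = (3·9 + 1)/(3·1 + 0) = 28/3; p² − 87·q² = 784 − 783 = 1.
  The first convergent with p² − 87·q² = 1 gives the fundamental solution (x₁, y₁) = (28, 3).
Step 2: Apply the recurrence (x_{n+1}, y_{n+1}) = (x₁x_n + 87y₁y_n, x₁y_n + y₁x_n) repeatedly.
  From (x_1, y_1) = (28, 3): x_2 = 28·28 + 87·3·3 = 1567; y_2 = 28·3 + 3·28 = 168.
Step 3: Verify x_2² - 87·y_2² = 2455489 - 2455488 = 1 (should be 1). ✓

(x_1, y_1) = (28, 3); (x_2, y_2) = (1567, 168).


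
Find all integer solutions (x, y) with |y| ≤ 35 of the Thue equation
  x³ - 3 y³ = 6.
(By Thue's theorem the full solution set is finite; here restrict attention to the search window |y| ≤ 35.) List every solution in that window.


The equation is x³ - 3y³ = 6. For fixed y, x³ = 3·y³ + 6, so a solution requires the RHS to be a perfect cube.
Strategy: iterate y from -35 to 35, compute RHS = 3·y³ + 6, and check whether it is a (positive or negative) perfect cube.
Check small values of y:
  y = 0: RHS = 6 is not a perfect cube.
  y = 1: RHS = 9 is not a perfect cube.
  y = -1: RHS = 3 is not a perfect cube.
  y = 2: RHS = 30 is not a perfect cube.
  y = -2: RHS = -18 is not a perfect cube.
  y = 3: RHS = 87 is not a perfect cube.
  y = -3: RHS = -75 is not a perfect cube.
Continuing the search up to |y| = 35 finds no solutions either.
No (x, y) in the scanned range satisfies the equation.

No integer solutions with |y| ≤ 35.


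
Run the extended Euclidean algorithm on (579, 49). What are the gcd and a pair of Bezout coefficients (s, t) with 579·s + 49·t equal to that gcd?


Euclidean algorithm on (579, 49) — divide until remainder is 0:
  579 = 11 · 49 + 40
  49 = 1 · 40 + 9
  40 = 4 · 9 + 4
  9 = 2 · 4 + 1
  4 = 4 · 1 + 0
gcd(579, 49) = 1.
Track Bezout coefficients alongside the remainders: start with r₀ = 579 = a·1 + b·0 (s = 1, t = 0) and r₁ = 49 = a·0 + b·1 (s = 0, t = 1); each new remainder r_{k+1} = r_{k-1} − q_k·r_k inherits s_{k+1} = s_{k-1} − q_k·s_k, t_{k+1} = t_{k-1} − q_k·t_k, so r_k = a·s_k + b·t_k at every step:
  q = 11: r = 40, s = 1 − 11·0 = 1, t = 0 − 11·1 = -11  (check: 579·1 + 49·(-11) = 40)
  q = 1: r = 9, s = 0 − 1·1 = -1, t = 1 − 1·(-11) = 12  (check: 579·(-1) + 49·12 = 9)
  q = 4: r = 4, s = 1 − 4·(-1) = 5, t = -11 − 4·12 = -59  (check: 579·5 + 49·(-59) = 4)
  q = 2: r = 1, s = -1 − 2·5 = -11, t = 12 − 2·(-59) = 130  (check: 579·(-11) + 49·130 = 1)
The row with r = 1 (the gcd) gives the Bezout coefficients s = -11, t = 130.
Result: 579 · (-11) + 49 · (130) = 1.

gcd(579, 49) = 1; s = -11, t = 130 (check: 579·(-11) + 49·130 = 1).


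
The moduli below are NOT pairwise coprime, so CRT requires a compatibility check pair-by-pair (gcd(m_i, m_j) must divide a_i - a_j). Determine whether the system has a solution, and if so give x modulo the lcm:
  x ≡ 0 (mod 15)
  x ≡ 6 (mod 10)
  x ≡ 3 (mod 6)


Moduli 15, 10, 6 are not pairwise coprime, so CRT works modulo lcm(m_i) when all pairwise compatibility conditions hold.
Pairwise compatibility: gcd(m_i, m_j) must divide a_i - a_j for every pair.
Merge one congruence at a time:
  Start: x ≡ 0 (mod 15).
  Combine with x ≡ 6 (mod 10): gcd(15, 10) = 5, and 6 - 0 = 6 is NOT divisible by 5.
    ⇒ system is inconsistent (no integer solution).

No solution (the system is inconsistent).


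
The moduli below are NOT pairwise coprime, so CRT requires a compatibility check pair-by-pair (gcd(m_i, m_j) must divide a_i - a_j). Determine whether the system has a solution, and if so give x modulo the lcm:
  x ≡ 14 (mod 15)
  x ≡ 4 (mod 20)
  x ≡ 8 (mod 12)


Moduli 15, 20, 12 are not pairwise coprime, so CRT works modulo lcm(m_i) when all pairwise compatibility conditions hold.
Pairwise compatibility: gcd(m_i, m_j) must divide a_i - a_j for every pair.
Merge one congruence at a time:
  Start: x ≡ 14 (mod 15).
  Combine with x ≡ 4 (mod 20): gcd(15, 20) = 5; 4 - 14 = -10, which IS divisible by 5, so compatible.
    Write x = 14 + 15·t and substitute into x ≡ 4 (mod 20): 15·t ≡ 4 − 14 = -10 (mod 20).
    Divide the congruence (and modulus) by g = 5: 3·t ≡ -2 (mod 4).
    Reduce coefficients mod 4: 3·t ≡ 2 (mod 4).
    The inverse of 3 mod 4 is 3 (since 3·3 = 9 = 2·4 + 1), so t ≡ 3·2 = 6 ≡ 2 (mod 4).
    Then x = 14 + 15·2 = 44, valid modulo lcm(15, 20) = 60: x ≡ 44 (mod 60).
  Combine with x ≡ 8 (mod 12): gcd(60, 12) = 12; 8 - 44 = -36, which IS divisible by 12, so compatible.
    Write x = 44 + 60·t and substitute into x ≡ 8 (mod 12): 60·t ≡ 8 − 44 = -36 (mod 12).
    Divide the congruence (and modulus) by g = 12: 5·t ≡ -3 (mod 1).
    Modulo 1 every t works; take t = 0.
    Then x = 44 + 60·0 = 44, valid modulo lcm(60, 12) = 60: x ≡ 44 (mod 60).
Verify: 44 mod 15 = 14, 44 mod 20 = 4, 44 mod 12 = 8.

x ≡ 44 (mod 60).


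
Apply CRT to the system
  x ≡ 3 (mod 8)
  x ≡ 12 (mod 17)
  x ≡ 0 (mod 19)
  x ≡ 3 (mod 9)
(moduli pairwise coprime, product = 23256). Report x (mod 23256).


Product of moduli M = 8 · 17 · 19 · 9 = 23256.
Merge one congruence at a time:
  Start: x ≡ 3 (mod 8).
  Combine with x ≡ 12 (mod 17); new modulus lcm = 136.
    Write x = 3 + 8·t and substitute into x ≡ 12 (mod 17): 8·t ≡ 12 − 3 = 9 (mod 17).
    The inverse of 8 mod 17 is 15 (since 8·15 = 120 = 7·17 + 1), so t ≡ 15·9 = 135 ≡ 16 (mod 17).
    Then x = 3 + 8·16 = 131, valid modulo lcm(8, 17) = 136: x ≡ 131 (mod 136).
  Combine with x ≡ 0 (mod 19); new modulus lcm = 2584.
    Write x = 131 + 136·t and substitute into x ≡ 0 (mod 19): 136·t ≡ 0 − 131 = -131 (mod 19).
    Reduce coefficients mod 19: 3·t ≡ 2 (mod 19).
    The inverse of 3 mod 19 is 13 (since 3·13 = 39 = 2·19 + 1), so t ≡ 13·2 = 26 ≡ 7 (mod 19).
    Then x = 131 + 136·7 = 1083, valid modulo lcm(136, 19) = 2584: x ≡ 1083 (mod 2584).
  Combine with x ≡ 3 (mod 9); new modulus lcm = 23256.
    Write x = 1083 + 2584·t and substitute into x ≡ 3 (mod 9): 2584·t ≡ 3 − 1083 = -1080 (mod 9).
    Reduce coefficients mod 9: 1·t ≡ 0 (mod 9).
    So t ≡ 0 (mod 9).
    Then x = 1083 + 2584·0 = 1083, valid modulo lcm(2584, 9) = 23256: x ≡ 1083 (mod 23256).
Verify against each original: 1083 mod 8 = 3, 1083 mod 17 = 12, 1083 mod 19 = 0, 1083 mod 9 = 3.

x ≡ 1083 (mod 23256).


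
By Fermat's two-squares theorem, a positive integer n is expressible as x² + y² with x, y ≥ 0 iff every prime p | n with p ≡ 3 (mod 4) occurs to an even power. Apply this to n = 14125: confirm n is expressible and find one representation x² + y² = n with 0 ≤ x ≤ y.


Step 1: Factor n = 14125 = 5^3 · 113.
Step 2: Check the mod-4 condition on each prime factor: 5 ≡ 1 (mod 4), exponent 3; 113 ≡ 1 (mod 4), exponent 1.
All primes ≡ 3 (mod 4) appear to even exponent (or don't appear), so by the two-squares theorem n IS expressible as a sum of two squares.
Step 3: Build a representation. Group n = k² · m with k = 5 and m = 5 · 113 = 565 (a product of primes ≡ 1 (mod 4)); a representation of m scales to one of n via (k·x)² + (k·y)² = k²(x² + y²). Each prime p ≡ 1 (mod 4) is itself a sum of two squares; find a² by testing p − a² for a perfect square:
  5: 5 − 1² = 4 = 2² ⇒ 5 = 1² + 2².
  113: 113 − 1² = 112, 113 − 2² = 109, 113 − 3² = 104, 113 − 4² = 97, 113 − 5² = 88, 113 − 6² = 77, 113 − 7² = 64 = 8² ⇒ 113 = 7² + 8².
  Combine using the Brahmagupta–Fibonacci identity (a² + b²)(c² + d²) = (ac − bd)² + (ad + bc)² = (ac + bd)² + (ad − bc)²:
  5 · 113 = 565: from (1² + 2²)(7² + 8²), take (1·7 − 2·8, 1·8 + 2·7) = (7 − 16, 8 + 14) = (-9, 22); dropping signs (only squares matter) gives (9, 22); check 9² + 22² = 81 + 484 = 565 ✓.
  Scale by k = 5: (5·9, 5·22) = (45, 110).
Step 4: Order so x ≤ y and verify: 45² + 110² = 2025 + 12100 = 14125 = n. ✓

n = 14125 = 45² + 110² (one valid representation with x ≤ y).


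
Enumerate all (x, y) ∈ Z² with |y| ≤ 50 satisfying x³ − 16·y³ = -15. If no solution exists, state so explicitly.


The equation is x³ - 16y³ = -15. For fixed y, x³ = 16·y³ − 15, so a solution requires the RHS to be a perfect cube.
Strategy: iterate y from -50 to 50, compute RHS = 16·y³ − 15, and check whether it is a (positive or negative) perfect cube.
Check small values of y:
  y = 0: RHS = -15 is not a perfect cube.
  y = 1: RHS = 1 = (1)³ ⇒ x = 1 works.
  y = -1: RHS = -31 is not a perfect cube.
  y = 2: RHS = 113 is not a perfect cube.
  y = -2: RHS = -143 is not a perfect cube.
  y = 3: RHS = 417 is not a perfect cube.
  y = -3: RHS = -447 is not a perfect cube.
Continuing the search up to |y| = 50 finds no further solutions beyond those listed.
Collected solutions: (1, 1).

Solutions (with |y| ≤ 50): (1, 1).


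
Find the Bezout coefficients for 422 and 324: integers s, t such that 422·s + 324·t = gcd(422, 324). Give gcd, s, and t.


Euclidean algorithm on (422, 324) — divide until remainder is 0:
  422 = 1 · 324 + 98
  324 = 3 · 98 + 30
  98 = 3 · 30 + 8
  30 = 3 · 8 + 6
  8 = 1 · 6 + 2
  6 = 3 · 2 + 0
gcd(422, 324) = 2.
Track Bezout coefficients alongside the remainders: start with r₀ = 422 = a·1 + b·0 (s = 1, t = 0) and r₁ = 324 = a·0 + b·1 (s = 0, t = 1); each new remainder r_{k+1} = r_{k-1} − q_k·r_k inherits s_{k+1} = s_{k-1} − q_k·s_k, t_{k+1} = t_{k-1} − q_k·t_k, so r_k = a·s_k + b·t_k at every step:
  q = 1: r = 98, s = 1 − 1·0 = 1, t = 0 − 1·1 = -1  (check: 422·1 + 324·(-1) = 98)
  q = 3: r = 30, s = 0 − 3·1 = -3, t = 1 − 3·(-1) = 4  (check: 422·(-3) + 324·4 = 30)
  q = 3: r = 8, s = 1 − 3·(-3) = 10, t = -1 − 3·4 = -13  (check: 422·10 + 324·(-13) = 8)
  q = 3: r = 6, s = -3 − 3·10 = -33, t = 4 − 3·(-13) = 43  (check: 422·(-33) + 324·43 = 6)
  q = 1: r = 2, s = 10 − 1·(-33) = 43, t = -13 − 1·43 = -56  (check: 422·43 + 324·(-56) = 2)
The row with r = 2 (the gcd) gives the Bezout coefficients s = 43, t = -56.
Result: 422 · (43) + 324 · (-56) = 2.

gcd(422, 324) = 2; s = 43, t = -56 (check: 422·43 + 324·(-56) = 2).


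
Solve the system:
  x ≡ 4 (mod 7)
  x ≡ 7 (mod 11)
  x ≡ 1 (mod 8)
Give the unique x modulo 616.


Moduli 7, 11, 8 are pairwise coprime; by CRT there is a unique solution modulo M = 7 · 11 · 8 = 616.
Solve pairwise, accumulating the modulus:
  Start with x ≡ 4 (mod 7).
  Combine with x ≡ 7 (mod 11): since gcd(7, 11) = 1, we get a unique residue mod 77.
    Write x = 4 + 7·t and substitute into x ≡ 7 (mod 11): 7·t ≡ 7 − 4 = 3 (mod 11).
    The inverse of 7 mod 11 is 8 (since 7·8 = 56 = 5·11 + 1), so t ≡ 8·3 = 24 ≡ 2 (mod 11).
    Then x = 4 + 7·2 = 18, valid modulo lcm(7, 11) = 77: x ≡ 18 (mod 77).
  Combine with x ≡ 1 (mod 8): since gcd(77, 8) = 1, we get a unique residue mod 616.
    Write x = 18 + 77·t and substitute into x ≡ 1 (mod 8): 77·t ≡ 1 − 18 = -17 (mod 8).
    Reduce coefficients mod 8: 5·t ≡ 7 (mod 8).
    The inverse of 5 mod 8 is 5 (since 5·5 = 25 = 3·8 + 1), so t ≡ 5·7 = 35 ≡ 3 (mod 8).
    Then x = 18 + 77·3 = 249, valid modulo lcm(77, 8) = 616: x ≡ 249 (mod 616).
Verify: 249 mod 7 = 4 ✓, 249 mod 11 = 7 ✓, 249 mod 8 = 1 ✓.

x ≡ 249 (mod 616).


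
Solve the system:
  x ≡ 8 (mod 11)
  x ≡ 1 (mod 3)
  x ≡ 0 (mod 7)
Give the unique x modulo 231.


Moduli 11, 3, 7 are pairwise coprime; by CRT there is a unique solution modulo M = 11 · 3 · 7 = 231.
Solve pairwise, accumulating the modulus:
  Start with x ≡ 8 (mod 11).
  Combine with x ≡ 1 (mod 3): since gcd(11, 3) = 1, we get a unique residue mod 33.
    Write x = 8 + 11·t and substitute into x ≡ 1 (mod 3): 11·t ≡ 1 − 8 = -7 (mod 3).
    Reduce coefficients mod 3: 2·t ≡ 2 (mod 3).
    The inverse of 2 mod 3 is 2 (since 2·2 = 4 = 1·3 + 1), so t ≡ 2·2 = 4 ≡ 1 (mod 3).
    Then x = 8 + 11·1 = 19, valid modulo lcm(11, 3) = 33: x ≡ 19 (mod 33).
  Combine with x ≡ 0 (mod 7): since gcd(33, 7) = 1, we get a unique residue mod 231.
    Write x = 19 + 33·t and substitute into x ≡ 0 (mod 7): 33·t ≡ 0 − 19 = -19 (mod 7).
    Reduce coefficients mod 7: 5·t ≡ 2 (mod 7).
    The inverse of 5 mod 7 is 3 (since 5·3 = 15 = 2·7 + 1), so t ≡ 3·2 = 6 ≡ 6 (mod 7).
    Then x = 19 + 33·6 = 217, valid modulo lcm(33, 7) = 231: x ≡ 217 (mod 231).
Verify: 217 mod 11 = 8 ✓, 217 mod 3 = 1 ✓, 217 mod 7 = 0 ✓.

x ≡ 217 (mod 231).


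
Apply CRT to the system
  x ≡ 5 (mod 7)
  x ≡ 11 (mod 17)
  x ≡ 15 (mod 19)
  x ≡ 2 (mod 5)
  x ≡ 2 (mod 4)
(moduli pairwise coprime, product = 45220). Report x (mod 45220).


Product of moduli M = 7 · 17 · 19 · 5 · 4 = 45220.
Merge one congruence at a time:
  Start: x ≡ 5 (mod 7).
  Combine with x ≡ 11 (mod 17); new modulus lcm = 119.
    Write x = 5 + 7·t and substitute into x ≡ 11 (mod 17): 7·t ≡ 11 − 5 = 6 (mod 17).
    The inverse of 7 mod 17 is 5 (since 7·5 = 35 = 2·17 + 1), so t ≡ 5·6 = 30 ≡ 13 (mod 17).
    Then x = 5 + 7·13 = 96, valid modulo lcm(7, 17) = 119: x ≡ 96 (mod 119).
  Combine with x ≡ 15 (mod 19); new modulus lcm = 2261.
    Write x = 96 + 119·t and substitute into x ≡ 15 (mod 19): 119·t ≡ 15 − 96 = -81 (mod 19).
    Reduce coefficients mod 19: 5·t ≡ 14 (mod 19).
    The inverse of 5 mod 19 is 4 (since 5·4 = 20 = 1·19 + 1), so t ≡ 4·14 = 56 ≡ 18 (mod 19).
    Then x = 96 + 119·18 = 2238, valid modulo lcm(119, 19) = 2261: x ≡ 2238 (mod 2261).
  Combine with x ≡ 2 (mod 5); new modulus lcm = 11305.
    Write x = 2238 + 2261·t and substitute into x ≡ 2 (mod 5): 2261·t ≡ 2 − 2238 = -2236 (mod 5).
    Reduce coefficients mod 5: 1·t ≡ 4 (mod 5).
    So t ≡ 4 (mod 5).
    Then x = 2238 + 2261·4 = 11282, valid modulo lcm(2261, 5) = 11305: x ≡ 11282 (mod 11305).
  Combine with x ≡ 2 (mod 4); new modulus lcm = 45220.
    Write x = 11282 + 11305·t and substitute into x ≡ 2 (mod 4): 11305·t ≡ 2 − 11282 = -11280 (mod 4).
    Reduce coefficients mod 4: 1·t ≡ 0 (mod 4).
    So t ≡ 0 (mod 4).
    Then x = 11282 + 11305·0 = 11282, valid modulo lcm(11305, 4) = 45220: x ≡ 11282 (mod 45220).
Verify against each original: 11282 mod 7 = 5, 11282 mod 17 = 11, 11282 mod 19 = 15, 11282 mod 5 = 2, 11282 mod 4 = 2.

x ≡ 11282 (mod 45220).


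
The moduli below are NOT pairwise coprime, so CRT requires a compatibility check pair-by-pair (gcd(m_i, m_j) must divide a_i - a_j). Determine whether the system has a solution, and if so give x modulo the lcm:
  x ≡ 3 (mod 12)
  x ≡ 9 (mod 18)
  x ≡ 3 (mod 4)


Moduli 12, 18, 4 are not pairwise coprime, so CRT works modulo lcm(m_i) when all pairwise compatibility conditions hold.
Pairwise compatibility: gcd(m_i, m_j) must divide a_i - a_j for every pair.
Merge one congruence at a time:
  Start: x ≡ 3 (mod 12).
  Combine with x ≡ 9 (mod 18): gcd(12, 18) = 6; 9 - 3 = 6, which IS divisible by 6, so compatible.
    Write x = 3 + 12·t and substitute into x ≡ 9 (mod 18): 12·t ≡ 9 − 3 = 6 (mod 18).
    Divide the congruence (and modulus) by g = 6: 2·t ≡ 1 (mod 3).
    The inverse of 2 mod 3 is 2 (since 2·2 = 4 = 1·3 + 1), so t ≡ 2·1 = 2 ≡ 2 (mod 3).
    Then x = 3 + 12·2 = 27, valid modulo lcm(12, 18) = 36: x ≡ 27 (mod 36).
  Combine with x ≡ 3 (mod 4): gcd(36, 4) = 4; 3 - 27 = -24, which IS divisible by 4, so compatible.
    Write x = 27 + 36·t and substitute into x ≡ 3 (mod 4): 36·t ≡ 3 − 27 = -24 (mod 4).
    Divide the congruence (and modulus) by g = 4: 9·t ≡ -6 (mod 1).
    Modulo 1 every t works; take t = 0.
    Then x = 27 + 36·0 = 27, valid modulo lcm(36, 4) = 36: x ≡ 27 (mod 36).
Verify: 27 mod 12 = 3, 27 mod 18 = 9, 27 mod 4 = 3.

x ≡ 27 (mod 36).


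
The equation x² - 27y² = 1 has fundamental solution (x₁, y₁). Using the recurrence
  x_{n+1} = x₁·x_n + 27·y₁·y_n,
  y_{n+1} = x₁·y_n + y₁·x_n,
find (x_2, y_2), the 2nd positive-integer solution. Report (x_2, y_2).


Step 1: Find the fundamental solution (x₁, y₁) of x² - 27y² = 1.
  Expand √27 as a continued fraction. a₀ = ⌊√27⌋ = 5; iterate m_{k+1} = d_k·a_k − m_k, d_{k+1} = (27 − m_{k+1}²)/d_k, a_{k+1} = ⌊(a₀ + m_{k+1})/d_{k+1}⌋ (starting m₀ = 0, d₀ = 1), with convergents p_k = a_k·p_{k-1} + p_{k-2}, q_k = a_k·q_{k-1} + q_{k-2} (p₋₁ = 1, q₋₁ = 0):
  k = 0: a₀ = 5; p₀/q₀ = 5/1; p₀² − 27·q₀² = 25 − 27 = -2.
  k = 1: m = 5, d = 2, a = ⌊(5 + 5)/2⌋ = 5; p/q = (5·5 + 1)/(5·1 + 0) = 26/5; p² − 27·q² = 676 − 675 = 1.
  The first convergent with p² − 27·q² = 1 gives the fundamental solution (x₁, y₁) = (26, 5).
Step 2: Apply the recurrence (x_{n+1}, y_{n+1}) = (x₁x_n + 27y₁y_n, x₁y_n + y₁x_n) repeatedly.
  From (x_1, y_1) = (26, 5): x_2 = 26·26 + 27·5·5 = 1351; y_2 = 26·5 + 5·26 = 260.
Step 3: Verify x_2² - 27·y_2² = 1825201 - 1825200 = 1 (should be 1). ✓

(x_1, y_1) = (26, 5); (x_2, y_2) = (1351, 260).


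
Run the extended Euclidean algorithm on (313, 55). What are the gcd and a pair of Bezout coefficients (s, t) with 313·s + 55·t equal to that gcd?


Euclidean algorithm on (313, 55) — divide until remainder is 0:
  313 = 5 · 55 + 38
  55 = 1 · 38 + 17
  38 = 2 · 17 + 4
  17 = 4 · 4 + 1
  4 = 4 · 1 + 0
gcd(313, 55) = 1.
Track Bezout coefficients alongside the remainders: start with r₀ = 313 = a·1 + b·0 (s = 1, t = 0) and r₁ = 55 = a·0 + b·1 (s = 0, t = 1); each new remainder r_{k+1} = r_{k-1} − q_k·r_k inherits s_{k+1} = s_{k-1} − q_k·s_k, t_{k+1} = t_{k-1} − q_k·t_k, so r_k = a·s_k + b·t_k at every step:
  q = 5: r = 38, s = 1 − 5·0 = 1, t = 0 − 5·1 = -5  (check: 313·1 + 55·(-5) = 38)
  q = 1: r = 17, s = 0 − 1·1 = -1, t = 1 − 1·(-5) = 6  (check: 313·(-1) + 55·6 = 17)
  q = 2: r = 4, s = 1 − 2·(-1) = 3, t = -5 − 2·6 = -17  (check: 313·3 + 55·(-17) = 4)
  q = 4: r = 1, s = -1 − 4·3 = -13, t = 6 − 4·(-17) = 74  (check: 313·(-13) + 55·74 = 1)
The row with r = 1 (the gcd) gives the Bezout coefficients s = -13, t = 74.
Result: 313 · (-13) + 55 · (74) = 1.

gcd(313, 55) = 1; s = -13, t = 74 (check: 313·(-13) + 55·74 = 1).


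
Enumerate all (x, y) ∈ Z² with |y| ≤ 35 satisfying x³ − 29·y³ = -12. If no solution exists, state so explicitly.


The equation is x³ - 29y³ = -12. For fixed y, x³ = 29·y³ − 12, so a solution requires the RHS to be a perfect cube.
Strategy: iterate y from -35 to 35, compute RHS = 29·y³ − 12, and check whether it is a (positive or negative) perfect cube.
Check small values of y:
  y = 0: RHS = -12 is not a perfect cube.
  y = 1: RHS = 17 is not a perfect cube.
  y = -1: RHS = -41 is not a perfect cube.
  y = 2: RHS = 220 is not a perfect cube.
  y = -2: RHS = -244 is not a perfect cube.
  y = 3: RHS = 771 is not a perfect cube.
  y = -3: RHS = -795 is not a perfect cube.
Continuing the search up to |y| = 35 finds no solutions either.
No (x, y) in the scanned range satisfies the equation.

No integer solutions with |y| ≤ 35.


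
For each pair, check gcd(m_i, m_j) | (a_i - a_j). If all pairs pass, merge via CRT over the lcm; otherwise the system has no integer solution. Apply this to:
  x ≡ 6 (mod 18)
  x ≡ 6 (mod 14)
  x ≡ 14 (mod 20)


Moduli 18, 14, 20 are not pairwise coprime, so CRT works modulo lcm(m_i) when all pairwise compatibility conditions hold.
Pairwise compatibility: gcd(m_i, m_j) must divide a_i - a_j for every pair.
Merge one congruence at a time:
  Start: x ≡ 6 (mod 18).
  Combine with x ≡ 6 (mod 14): gcd(18, 14) = 2; 6 - 6 = 0, which IS divisible by 2, so compatible.
    Write x = 6 + 18·t and substitute into x ≡ 6 (mod 14): 18·t ≡ 6 − 6 = 0 (mod 14).
    Divide the congruence (and modulus) by g = 2: 9·t ≡ 0 (mod 7).
    Reduce coefficients mod 7: 2·t ≡ 0 (mod 7).
    The inverse of 2 mod 7 is 4 (since 2·4 = 8 = 1·7 + 1), so t ≡ 4·0 = 0 ≡ 0 (mod 7).
    Then x = 6 + 18·0 = 6, valid modulo lcm(18, 14) = 126: x ≡ 6 (mod 126).
  Combine with x ≡ 14 (mod 20): gcd(126, 20) = 2; 14 - 6 = 8, which IS divisible by 2, so compatible.
    Write x = 6 + 126·t and substitute into x ≡ 14 (mod 20): 126·t ≡ 14 − 6 = 8 (mod 20).
    Divide the congruence (and modulus) by g = 2: 63·t ≡ 4 (mod 10).
    Reduce coefficients mod 10: 3·t ≡ 4 (mod 10).
    The inverse of 3 mod 10 is 7 (since 3·7 = 21 = 2·10 + 1), so t ≡ 7·4 = 28 ≡ 8 (mod 10).
    Then x = 6 + 126·8 = 1014, valid modulo lcm(126, 20) = 1260: x ≡ 1014 (mod 1260).
Verify: 1014 mod 18 = 6, 1014 mod 14 = 6, 1014 mod 20 = 14.

x ≡ 1014 (mod 1260).


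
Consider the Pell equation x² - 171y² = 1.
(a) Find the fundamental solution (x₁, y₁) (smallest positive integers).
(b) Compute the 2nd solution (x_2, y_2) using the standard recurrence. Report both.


Step 1: Find the fundamental solution (x₁, y₁) of x² - 171y² = 1.
  Expand √171 as a continued fraction. a₀ = ⌊√171⌋ = 13; iterate m_{k+1} = d_k·a_k − m_k, d_{k+1} = (171 − m_{k+1}²)/d_k, a_{k+1} = ⌊(a₀ + m_{k+1})/d_{k+1}⌋ (starting m₀ = 0, d₀ = 1), with convergents p_k = a_k·p_{k-1} + p_{k-2}, q_k = a_k·q_{k-1} + q_{k-2} (p₋₁ = 1, q₋₁ = 0):
  k = 0: a₀ = 13; p₀/q₀ = 13/1; p₀² − 171·q₀² = 169 − 171 = -2.
  k = 1: m = 13, d = 2, a = ⌊(13 + 13)/2⌋ = 13; p/q = (13·13 + 1)/(13·1 + 0) = 170/13; p² − 171·q² = 28900 − 28899 = 1.
  The first convergent with p² − 171·q² = 1 gives the fundamental solution (x₁, y₁) = (170, 13).
Step 2: Apply the recurrence (x_{n+1}, y_{n+1}) = (x₁x_n + 171y₁y_n, x₁y_n + y₁x_n) repeatedly.
  From (x_1, y_1) = (170, 13): x_2 = 170·170 + 171·13·13 = 57799; y_2 = 170·13 + 13·170 = 4420.
Step 3: Verify x_2² - 171·y_2² = 3340724401 - 3340724400 = 1 (should be 1). ✓

(x_1, y_1) = (170, 13); (x_2, y_2) = (57799, 4420).


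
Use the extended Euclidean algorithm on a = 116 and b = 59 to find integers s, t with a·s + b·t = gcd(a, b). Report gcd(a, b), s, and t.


Euclidean algorithm on (116, 59) — divide until remainder is 0:
  116 = 1 · 59 + 57
  59 = 1 · 57 + 2
  57 = 28 · 2 + 1
  2 = 2 · 1 + 0
gcd(116, 59) = 1.
Track Bezout coefficients alongside the remainders: start with r₀ = 116 = a·1 + b·0 (s = 1, t = 0) and r₁ = 59 = a·0 + b·1 (s = 0, t = 1); each new remainder r_{k+1} = r_{k-1} − q_k·r_k inherits s_{k+1} = s_{k-1} − q_k·s_k, t_{k+1} = t_{k-1} − q_k·t_k, so r_k = a·s_k + b·t_k at every step:
  q = 1: r = 57, s = 1 − 1·0 = 1, t = 0 − 1·1 = -1  (check: 116·1 + 59·(-1) = 57)
  q = 1: r = 2, s = 0 − 1·1 = -1, t = 1 − 1·(-1) = 2  (check: 116·(-1) + 59·2 = 2)
  q = 28: r = 1, s = 1 − 28·(-1) = 29, t = -1 − 28·2 = -57  (check: 116·29 + 59·(-57) = 1)
The row with r = 1 (the gcd) gives the Bezout coefficients s = 29, t = -57.
Result: 116 · (29) + 59 · (-57) = 1.

gcd(116, 59) = 1; s = 29, t = -57 (check: 116·29 + 59·(-57) = 1).


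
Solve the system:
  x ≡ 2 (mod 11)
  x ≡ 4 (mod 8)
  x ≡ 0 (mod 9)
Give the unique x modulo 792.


Moduli 11, 8, 9 are pairwise coprime; by CRT there is a unique solution modulo M = 11 · 8 · 9 = 792.
Solve pairwise, accumulating the modulus:
  Start with x ≡ 2 (mod 11).
  Combine with x ≡ 4 (mod 8): since gcd(11, 8) = 1, we get a unique residue mod 88.
    Write x = 2 + 11·t and substitute into x ≡ 4 (mod 8): 11·t ≡ 4 − 2 = 2 (mod 8).
    Reduce coefficients mod 8: 3·t ≡ 2 (mod 8).
    The inverse of 3 mod 8 is 3 (since 3·3 = 9 = 1·8 + 1), so t ≡ 3·2 = 6 ≡ 6 (mod 8).
    Then x = 2 + 11·6 = 68, valid modulo lcm(11, 8) = 88: x ≡ 68 (mod 88).
  Combine with x ≡ 0 (mod 9): since gcd(88, 9) = 1, we get a unique residue mod 792.
    Write x = 68 + 88·t and substitute into x ≡ 0 (mod 9): 88·t ≡ 0 − 68 = -68 (mod 9).
    Reduce coefficients mod 9: 7·t ≡ 4 (mod 9).
    The inverse of 7 mod 9 is 4 (since 7·4 = 28 = 3·9 + 1), so t ≡ 4·4 = 16 ≡ 7 (mod 9).
    Then x = 68 + 88·7 = 684, valid modulo lcm(88, 9) = 792: x ≡ 684 (mod 792).
Verify: 684 mod 11 = 2 ✓, 684 mod 8 = 4 ✓, 684 mod 9 = 0 ✓.

x ≡ 684 (mod 792).


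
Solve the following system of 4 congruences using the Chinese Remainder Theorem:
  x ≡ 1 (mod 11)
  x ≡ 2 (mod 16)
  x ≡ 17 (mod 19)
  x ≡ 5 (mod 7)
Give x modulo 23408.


Product of moduli M = 11 · 16 · 19 · 7 = 23408.
Merge one congruence at a time:
  Start: x ≡ 1 (mod 11).
  Combine with x ≡ 2 (mod 16); new modulus lcm = 176.
    Write x = 1 + 11·t and substitute into x ≡ 2 (mod 16): 11·t ≡ 2 − 1 = 1 (mod 16).
    The inverse of 11 mod 16 is 3 (since 11·3 = 33 = 2·16 + 1), so t ≡ 3·1 = 3 ≡ 3 (mod 16).
    Then x = 1 + 11·3 = 34, valid modulo lcm(11, 16) = 176: x ≡ 34 (mod 176).
  Combine with x ≡ 17 (mod 19); new modulus lcm = 3344.
    Write x = 34 + 176·t and substitute into x ≡ 17 (mod 19): 176·t ≡ 17 − 34 = -17 (mod 19).
    Reduce coefficients mod 19: 5·t ≡ 2 (mod 19).
    The inverse of 5 mod 19 is 4 (since 5·4 = 20 = 1·19 + 1), so t ≡ 4·2 = 8 ≡ 8 (mod 19).
    Then x = 34 + 176·8 = 1442, valid modulo lcm(176, 19) = 3344: x ≡ 1442 (mod 3344).
  Combine with x ≡ 5 (mod 7); new modulus lcm = 23408.
    Write x = 1442 + 3344·t and substitute into x ≡ 5 (mod 7): 3344·t ≡ 5 − 1442 = -1437 (mod 7).
    Reduce coefficients mod 7: 5·t ≡ 5 (mod 7).
    The inverse of 5 mod 7 is 3 (since 5·3 = 15 = 2·7 + 1), so t ≡ 3·5 = 15 ≡ 1 (mod 7).
    Then x = 1442 + 3344·1 = 4786, valid modulo lcm(3344, 7) = 23408: x ≡ 4786 (mod 23408).
Verify against each original: 4786 mod 11 = 1, 4786 mod 16 = 2, 4786 mod 19 = 17, 4786 mod 7 = 5.

x ≡ 4786 (mod 23408).


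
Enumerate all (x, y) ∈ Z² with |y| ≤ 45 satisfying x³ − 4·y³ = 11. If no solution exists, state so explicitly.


The equation is x³ - 4y³ = 11. For fixed y, x³ = 4·y³ + 11, so a solution requires the RHS to be a perfect cube.
Strategy: iterate y from -45 to 45, compute RHS = 4·y³ + 11, and check whether it is a (positive or negative) perfect cube.
Check small values of y:
  y = 0: RHS = 11 is not a perfect cube.
  y = 1: RHS = 15 is not a perfect cube.
  y = -1: RHS = 7 is not a perfect cube.
  y = 2: RHS = 43 is not a perfect cube.
  y = -2: RHS = -21 is not a perfect cube.
  y = 3: RHS = 119 is not a perfect cube.
  y = -3: RHS = -97 is not a perfect cube.
Continuing the search up to |y| = 45 finds no solutions either.
No (x, y) in the scanned range satisfies the equation.

No integer solutions with |y| ≤ 45.


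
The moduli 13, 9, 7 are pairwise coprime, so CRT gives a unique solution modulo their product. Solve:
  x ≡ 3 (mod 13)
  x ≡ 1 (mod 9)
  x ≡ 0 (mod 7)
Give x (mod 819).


Moduli 13, 9, 7 are pairwise coprime; by CRT there is a unique solution modulo M = 13 · 9 · 7 = 819.
Solve pairwise, accumulating the modulus:
  Start with x ≡ 3 (mod 13).
  Combine with x ≡ 1 (mod 9): since gcd(13, 9) = 1, we get a unique residue mod 117.
    Write x = 3 + 13·t and substitute into x ≡ 1 (mod 9): 13·t ≡ 1 − 3 = -2 (mod 9).
    Reduce coefficients mod 9: 4·t ≡ 7 (mod 9).
    The inverse of 4 mod 9 is 7 (since 4·7 = 28 = 3·9 + 1), so t ≡ 7·7 = 49 ≡ 4 (mod 9).
    Then x = 3 + 13·4 = 55, valid modulo lcm(13, 9) = 117: x ≡ 55 (mod 117).
  Combine with x ≡ 0 (mod 7): since gcd(117, 7) = 1, we get a unique residue mod 819.
    Write x = 55 + 117·t and substitute into x ≡ 0 (mod 7): 117·t ≡ 0 − 55 = -55 (mod 7).
    Reduce coefficients mod 7: 5·t ≡ 1 (mod 7).
    The inverse of 5 mod 7 is 3 (since 5·3 = 15 = 2·7 + 1), so t ≡ 3·1 = 3 ≡ 3 (mod 7).
    Then x = 55 + 117·3 = 406, valid modulo lcm(117, 7) = 819: x ≡ 406 (mod 819).
Verify: 406 mod 13 = 3 ✓, 406 mod 9 = 1 ✓, 406 mod 7 = 0 ✓.

x ≡ 406 (mod 819).


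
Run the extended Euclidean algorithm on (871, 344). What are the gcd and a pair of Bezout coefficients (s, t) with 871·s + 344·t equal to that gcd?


Euclidean algorithm on (871, 344) — divide until remainder is 0:
  871 = 2 · 344 + 183
  344 = 1 · 183 + 161
  183 = 1 · 161 + 22
  161 = 7 · 22 + 7
  22 = 3 · 7 + 1
  7 = 7 · 1 + 0
gcd(871, 344) = 1.
Track Bezout coefficients alongside the remainders: start with r₀ = 871 = a·1 + b·0 (s = 1, t = 0) and r₁ = 344 = a·0 + b·1 (s = 0, t = 1); each new remainder r_{k+1} = r_{k-1} − q_k·r_k inherits s_{k+1} = s_{k-1} − q_k·s_k, t_{k+1} = t_{k-1} − q_k·t_k, so r_k = a·s_k + b·t_k at every step:
  q = 2: r = 183, s = 1 − 2·0 = 1, t = 0 − 2·1 = -2  (check: 871·1 + 344·(-2) = 183)
  q = 1: r = 161, s = 0 − 1·1 = -1, t = 1 − 1·(-2) = 3  (check: 871·(-1) + 344·3 = 161)
  q = 1: r = 22, s = 1 − 1·(-1) = 2, t = -2 − 1·3 = -5  (check: 871·2 + 344·(-5) = 22)
  q = 7: r = 7, s = -1 − 7·2 = -15, t = 3 − 7·(-5) = 38  (check: 871·(-15) + 344·38 = 7)
  q = 3: r = 1, s = 2 − 3·(-15) = 47, t = -5 − 3·38 = -119  (check: 871·47 + 344·(-119) = 1)
The row with r = 1 (the gcd) gives the Bezout coefficients s = 47, t = -119.
Result: 871 · (47) + 344 · (-119) = 1.

gcd(871, 344) = 1; s = 47, t = -119 (check: 871·47 + 344·(-119) = 1).


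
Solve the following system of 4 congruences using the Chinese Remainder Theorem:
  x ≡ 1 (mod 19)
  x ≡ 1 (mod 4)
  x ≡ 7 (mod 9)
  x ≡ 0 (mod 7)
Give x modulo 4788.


Product of moduli M = 19 · 4 · 9 · 7 = 4788.
Merge one congruence at a time:
  Start: x ≡ 1 (mod 19).
  Combine with x ≡ 1 (mod 4); new modulus lcm = 76.
    Write x = 1 + 19·t and substitute into x ≡ 1 (mod 4): 19·t ≡ 1 − 1 = 0 (mod 4).
    Reduce coefficients mod 4: 3·t ≡ 0 (mod 4).
    The inverse of 3 mod 4 is 3 (since 3·3 = 9 = 2·4 + 1), so t ≡ 3·0 = 0 ≡ 0 (mod 4).
    Then x = 1 + 19·0 = 1, valid modulo lcm(19, 4) = 76: x ≡ 1 (mod 76).
  Combine with x ≡ 7 (mod 9); new modulus lcm = 684.
    Write x = 1 + 76·t and substitute into x ≡ 7 (mod 9): 76·t ≡ 7 − 1 = 6 (mod 9).
    Reduce coefficients mod 9: 4·t ≡ 6 (mod 9).
    The inverse of 4 mod 9 is 7 (since 4·7 = 28 = 3·9 + 1), so t ≡ 7·6 = 42 ≡ 6 (mod 9).
    Then x = 1 + 76·6 = 457, valid modulo lcm(76, 9) = 684: x ≡ 457 (mod 684).
  Combine with x ≡ 0 (mod 7); new modulus lcm = 4788.
    Write x = 457 + 684·t and substitute into x ≡ 0 (mod 7): 684·t ≡ 0 − 457 = -457 (mod 7).
    Reduce coefficients mod 7: 5·t ≡ 5 (mod 7).
    The inverse of 5 mod 7 is 3 (since 5·3 = 15 = 2·7 + 1), so t ≡ 3·5 = 15 ≡ 1 (mod 7).
    Then x = 457 + 684·1 = 1141, valid modulo lcm(684, 7) = 4788: x ≡ 1141 (mod 4788).
Verify against each original: 1141 mod 19 = 1, 1141 mod 4 = 1, 1141 mod 9 = 7, 1141 mod 7 = 0.

x ≡ 1141 (mod 4788).


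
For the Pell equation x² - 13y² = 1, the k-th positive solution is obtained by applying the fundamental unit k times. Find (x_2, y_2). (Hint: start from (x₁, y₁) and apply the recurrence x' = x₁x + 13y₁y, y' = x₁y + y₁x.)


Step 1: Find the fundamental solution (x₁, y₁) of x² - 13y² = 1.
  Expand √13 as a continued fraction. a₀ = ⌊√13⌋ = 3; iterate m_{k+1} = d_k·a_k − m_k, d_{k+1} = (13 − m_{k+1}²)/d_k, a_{k+1} = ⌊(a₀ + m_{k+1})/d_{k+1}⌋ (starting m₀ = 0, d₀ = 1), with convergents p_k = a_k·p_{k-1} + p_{k-2}, q_k = a_k·q_{k-1} + q_{k-2} (p₋₁ = 1, q₋₁ = 0):
  k = 0: a₀ = 3; p₀/q₀ = 3/1; p₀² − 13·q₀² = 9 − 13 = -4.
  k = 1: m = 3, d = 4, a = ⌊(3 + 3)/4⌋ = 1; p/q = (1·3 + 1)/(1·1 + 0) = 4/1; p² − 13·q² = 16 − 13 = 3.
  k = 2: m = 1, d = 3, a = ⌊(3 + 1)/3⌋ = 1; p/q = (1·4 + 3)/(1·1 + 1) = 7/2; p² − 13·q² = 49 − 52 = -3.
  k = 3: m = 2, d = 3, a = ⌊(3 + 2)/3⌋ = 1; p/q = (1·7 + 4)/(1·2 + 1) = 11/3; p² − 13·q² = 121 − 117 = 4.
  k = 4: m = 1, d = 4, a = ⌊(3 + 1)/4⌋ = 1; p/q = (1·11 + 7)/(1·3 + 2) = 18/5; p² − 13·q² = 324 − 325 = -1.
  k = 5: m = 3, d = 1, a = ⌊(3 + 3)/1⌋ = 6; p/q = (6·18 + 11)/(6·5 + 3) = 119/33; p² − 13·q² = 14161 − 14157 = 4.
  k = 6: m = 3, d = 4, a = ⌊(3 + 3)/4⌋ = 1; p/q = (1·119 + 18)/(1·33 + 5) = 137/38; p² − 13·q² = 18769 − 18772 = -3.
  k = 7: m = 1, d = 3, a = ⌊(3 + 1)/3⌋ = 1; p/q = (1·137 + 119)/(1·38 + 33) = 256/71; p² − 13·q² = 65536 − 65533 = 3.
  k = 8: m = 2, d = 3, a = ⌊(3 + 2)/3⌋ = 1; p/q = (1·256 + 137)/(1·71 + 38) = 393/109; p² − 13·q² = 154449 − 154453 = -4.
  k = 9: m = 1, d = 4, a = ⌊(3 + 1)/4⌋ = 1; p/q = (1·393 + 256)/(1·109 + 71) = 649/180; p² − 13·q² = 421201 − 421200 = 1.
  The first convergent with p² − 13·q² = 1 gives the fundamental solution (x₁, y₁) = (649, 180).
Step 2: Apply the recurrence (x_{n+1}, y_{n+1}) = (x₁x_n + 13y₁y_n, x₁y_n + y₁x_n) repeatedly.
  From (x_1, y_1) = (649, 180): x_2 = 649·649 + 13·180·180 = 842401; y_2 = 649·180 + 180·649 = 233640.
Step 3: Verify x_2² - 13·y_2² = 709639444801 - 709639444800 = 1 (should be 1). ✓

(x_1, y_1) = (649, 180); (x_2, y_2) = (842401, 233640).


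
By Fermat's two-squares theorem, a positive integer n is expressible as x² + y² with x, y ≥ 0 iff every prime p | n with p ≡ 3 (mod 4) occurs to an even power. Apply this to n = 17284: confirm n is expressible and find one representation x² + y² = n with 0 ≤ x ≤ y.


Step 1: Factor n = 17284 = 2^2 · 29 · 149.
Step 2: Check the mod-4 condition on each prime factor: 2 = 2 (special); 29 ≡ 1 (mod 4), exponent 1; 149 ≡ 1 (mod 4), exponent 1.
All primes ≡ 3 (mod 4) appear to even exponent (or don't appear), so by the two-squares theorem n IS expressible as a sum of two squares.
Step 3: Build a representation. Group n = k² · m with k = 2 and m = 29 · 149 = 4321 (a product of primes ≡ 1 (mod 4)); a representation of m scales to one of n via (k·x)² + (k·y)² = k²(x² + y²). Each prime p ≡ 1 (mod 4) is itself a sum of two squares; find a² by testing p − a² for a perfect square:
  29: 29 − 1² = 28, 29 − 2² = 25 = 5² ⇒ 29 = 2² + 5².
  149: 149 − 1² = 148, 149 − 2² = 145, 149 − 3² = 140, 149 − 4² = 133, 149 − 5² = 124, 149 − 6² = 113, 149 − 7² = 100 = 10² ⇒ 149 = 7² + 10².
  Combine using the Brahmagupta–Fibonacci identity (a² + b²)(c² + d²) = (ac − bd)² + (ad + bc)² = (ac + bd)² + (ad − bc)²:
  29 · 149 = 4321: from (2² + 5²)(7² + 10²), take (2·7 − 5·10, 2·10 + 5·7) = (14 − 50, 20 + 35) = (-36, 55); dropping signs (only squares matter) gives (36, 55); check 36² + 55² = 1296 + 3025 = 4321 ✓.
  Scale by k = 2: (2·36, 2·55) = (72, 110).
Step 4: Order so x ≤ y and verify: 72² + 110² = 5184 + 12100 = 17284 = n. ✓

n = 17284 = 72² + 110² (one valid representation with x ≤ y).


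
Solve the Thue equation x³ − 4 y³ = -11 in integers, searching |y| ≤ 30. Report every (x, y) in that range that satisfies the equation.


The equation is x³ - 4y³ = -11. For fixed y, x³ = 4·y³ − 11, so a solution requires the RHS to be a perfect cube.
Strategy: iterate y from -30 to 30, compute RHS = 4·y³ − 11, and check whether it is a (positive or negative) perfect cube.
Check small values of y:
  y = 0: RHS = -11 is not a perfect cube.
  y = 1: RHS = -7 is not a perfect cube.
  y = -1: RHS = -15 is not a perfect cube.
  y = 2: RHS = 21 is not a perfect cube.
  y = -2: RHS = -43 is not a perfect cube.
  y = 3: RHS = 97 is not a perfect cube.
  y = -3: RHS = -119 is not a perfect cube.
Continuing the search up to |y| = 30 finds no solutions either.
No (x, y) in the scanned range satisfies the equation.

No integer solutions with |y| ≤ 30.


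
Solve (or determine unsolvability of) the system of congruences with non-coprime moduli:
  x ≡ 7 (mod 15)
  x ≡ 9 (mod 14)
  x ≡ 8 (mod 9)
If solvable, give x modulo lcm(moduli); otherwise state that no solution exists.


Moduli 15, 14, 9 are not pairwise coprime, so CRT works modulo lcm(m_i) when all pairwise compatibility conditions hold.
Pairwise compatibility: gcd(m_i, m_j) must divide a_i - a_j for every pair.
Merge one congruence at a time:
  Start: x ≡ 7 (mod 15).
  Combine with x ≡ 9 (mod 14): gcd(15, 14) = 1; 9 - 7 = 2, which IS divisible by 1, so compatible.
    Write x = 7 + 15·t and substitute into x ≡ 9 (mod 14): 15·t ≡ 9 − 7 = 2 (mod 14).
    Reduce coefficients mod 14: 1·t ≡ 2 (mod 14).
    So t ≡ 2 (mod 14).
    Then x = 7 + 15·2 = 37, valid modulo lcm(15, 14) = 210: x ≡ 37 (mod 210).
  Combine with x ≡ 8 (mod 9): gcd(210, 9) = 3, and 8 - 37 = -29 is NOT divisible by 3.
    ⇒ system is inconsistent (no integer solution).

No solution (the system is inconsistent).


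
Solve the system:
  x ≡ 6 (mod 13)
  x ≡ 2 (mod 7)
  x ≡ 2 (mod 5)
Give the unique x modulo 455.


Moduli 13, 7, 5 are pairwise coprime; by CRT there is a unique solution modulo M = 13 · 7 · 5 = 455.
Solve pairwise, accumulating the modulus:
  Start with x ≡ 6 (mod 13).
  Combine with x ≡ 2 (mod 7): since gcd(13, 7) = 1, we get a unique residue mod 91.
    Write x = 6 + 13·t and substitute into x ≡ 2 (mod 7): 13·t ≡ 2 − 6 = -4 (mod 7).
    Reduce coefficients mod 7: 6·t ≡ 3 (mod 7).
    The inverse of 6 mod 7 is 6 (since 6·6 = 36 = 5·7 + 1), so t ≡ 6·3 = 18 ≡ 4 (mod 7).
    Then x = 6 + 13·4 = 58, valid modulo lcm(13, 7) = 91: x ≡ 58 (mod 91).
  Combine with x ≡ 2 (mod 5): since gcd(91, 5) = 1, we get a unique residue mod 455.
    Write x = 58 + 91·t and substitute into x ≡ 2 (mod 5): 91·t ≡ 2 − 58 = -56 (mod 5).
    Reduce coefficients mod 5: 1·t ≡ 4 (mod 5).
    So t ≡ 4 (mod 5).
    Then x = 58 + 91·4 = 422, valid modulo lcm(91, 5) = 455: x ≡ 422 (mod 455).
Verify: 422 mod 13 = 6 ✓, 422 mod 7 = 2 ✓, 422 mod 5 = 2 ✓.

x ≡ 422 (mod 455).


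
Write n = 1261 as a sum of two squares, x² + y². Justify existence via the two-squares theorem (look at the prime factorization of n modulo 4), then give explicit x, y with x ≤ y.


Step 1: Factor n = 1261 = 13 · 97.
Step 2: Check the mod-4 condition on each prime factor: 13 ≡ 1 (mod 4), exponent 1; 97 ≡ 1 (mod 4), exponent 1.
All primes ≡ 3 (mod 4) appear to even exponent (or don't appear), so by the two-squares theorem n IS expressible as a sum of two squares.
Step 3: Build a representation. Here n = 13 · 97 is a product of primes ≡ 1 (mod 4). Each prime p ≡ 1 (mod 4) is itself a sum of two squares; find a² by testing p − a² for a perfect square:
  13: 13 − 1² = 12, 13 − 2² = 9 = 3² ⇒ 13 = 2² + 3².
  97: 97 − 1² = 96, 97 − 2² = 93, 97 − 3² = 88, 97 − 4² = 81 = 9² ⇒ 97 = 4² + 9².
  Combine using the Brahmagupta–Fibonacci identity (a² + b²)(c² + d²) = (ac − bd)² + (ad + bc)² = (ac + bd)² + (ad − bc)²:
  13 · 97 = 1261: from (2² + 3²)(4² + 9²), take (2·4 − 3·9, 2·9 + 3·4) = (8 − 27, 18 + 12) = (-19, 30); dropping signs (only squares matter) gives (19, 30); check 19² + 30² = 361 + 900 = 1261 ✓.
Step 4: Order so x ≤ y and verify: 19² + 30² = 361 + 900 = 1261 = n. ✓

n = 1261 = 19² + 30² (one valid representation with x ≤ y).


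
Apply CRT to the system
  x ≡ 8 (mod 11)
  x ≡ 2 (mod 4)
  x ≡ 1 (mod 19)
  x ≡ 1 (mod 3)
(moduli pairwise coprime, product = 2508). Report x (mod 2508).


Product of moduli M = 11 · 4 · 19 · 3 = 2508.
Merge one congruence at a time:
  Start: x ≡ 8 (mod 11).
  Combine with x ≡ 2 (mod 4); new modulus lcm = 44.
    Write x = 8 + 11·t and substitute into x ≡ 2 (mod 4): 11·t ≡ 2 − 8 = -6 (mod 4).
    Reduce coefficients mod 4: 3·t ≡ 2 (mod 4).
    The inverse of 3 mod 4 is 3 (since 3·3 = 9 = 2·4 + 1), so t ≡ 3·2 = 6 ≡ 2 (mod 4).
    Then x = 8 + 11·2 = 30, valid modulo lcm(11, 4) = 44: x ≡ 30 (mod 44).
  Combine with x ≡ 1 (mod 19); new modulus lcm = 836.
    Write x = 30 + 44·t and substitute into x ≡ 1 (mod 19): 44·t ≡ 1 − 30 = -29 (mod 19).
    Reduce coefficients mod 19: 6·t ≡ 9 (mod 19).
    The inverse of 6 mod 19 is 16 (since 6·16 = 96 = 5·19 + 1), so t ≡ 16·9 = 144 ≡ 11 (mod 19).
    Then x = 30 + 44·11 = 514, valid modulo lcm(44, 19) = 836: x ≡ 514 (mod 836).
  Combine with x ≡ 1 (mod 3); new modulus lcm = 2508.
    Write x = 514 + 836·t and substitute into x ≡ 1 (mod 3): 836·t ≡ 1 − 514 = -513 (mod 3).
    Reduce coefficients mod 3: 2·t ≡ 0 (mod 3).
    The inverse of 2 mod 3 is 2 (since 2·2 = 4 = 1·3 + 1), so t ≡ 2·0 = 0 ≡ 0 (mod 3).
    Then x = 514 + 836·0 = 514, valid modulo lcm(836, 3) = 2508: x ≡ 514 (mod 2508).
Verify against each original: 514 mod 11 = 8, 514 mod 4 = 2, 514 mod 19 = 1, 514 mod 3 = 1.

x ≡ 514 (mod 2508).
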